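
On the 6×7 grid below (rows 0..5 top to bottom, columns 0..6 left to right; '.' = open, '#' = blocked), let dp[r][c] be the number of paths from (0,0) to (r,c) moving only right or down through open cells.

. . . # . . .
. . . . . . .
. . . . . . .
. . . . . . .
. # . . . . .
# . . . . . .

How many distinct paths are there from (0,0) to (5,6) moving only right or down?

375

r\c   0   1   2   3   4   5   6
  0   1   1   1   0   0   0   0
  1   1   2   3   3   3   3   3
  2   1   3   6   9  12  15  18
  3   1   4  10  19  31  46  64
  4   1   0  10  29  60 106 170
  5   0   0  10  39  99 205 375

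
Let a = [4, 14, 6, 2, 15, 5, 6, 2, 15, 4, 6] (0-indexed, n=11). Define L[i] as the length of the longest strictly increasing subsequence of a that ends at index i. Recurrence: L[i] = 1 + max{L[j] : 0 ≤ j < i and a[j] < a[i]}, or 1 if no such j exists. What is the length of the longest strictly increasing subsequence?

4

   i    0    1    2    3    4    5    6    7    8    9   10
a[i]    4   14    6    2   15    5    6    2   15    4    6
L[i]    1    2    2    1    3    2    3    1    4    2    3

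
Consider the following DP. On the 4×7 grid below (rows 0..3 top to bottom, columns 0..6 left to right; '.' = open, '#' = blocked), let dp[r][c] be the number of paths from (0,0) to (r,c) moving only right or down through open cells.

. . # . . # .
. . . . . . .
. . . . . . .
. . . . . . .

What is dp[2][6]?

r\c   0   1   2   3   4   5   6
  0   1   1   0   0   0   0   0
  1   1   2   2   2   2   2   2
  2   1   3   5   7   9  11  13
  3   1   4   9  16  25  36  49

13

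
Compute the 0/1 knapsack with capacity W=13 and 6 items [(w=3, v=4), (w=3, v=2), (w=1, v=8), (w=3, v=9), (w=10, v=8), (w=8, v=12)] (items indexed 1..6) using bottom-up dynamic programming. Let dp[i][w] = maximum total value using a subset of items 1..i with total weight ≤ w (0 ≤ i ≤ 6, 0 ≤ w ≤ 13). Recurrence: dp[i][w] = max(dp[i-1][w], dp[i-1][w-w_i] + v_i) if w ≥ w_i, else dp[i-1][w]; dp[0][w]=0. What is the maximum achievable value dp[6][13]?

i\w   0   1   2   3   4   5   6   7   8   9  10  11  12  13
  0   0   0   0   0   0   0   0   0   0   0   0   0   0   0
  1   0   0   0   4   4   4   4   4   4   4   4   4   4   4
  2   0   0   0   4   4   4   6   6   6   6   6   6   6   6
  3   0   8   8   8  12  12  12  14  14  14  14  14  14  14
  4   0   8   8   9  17  17  17  21  21  21  23  23  23  23
  5   0   8   8   9  17  17  17  21  21  21  23  23  23  23
  6   0   8   8   9  17  17  17  21  21  21  23  23  29  29

29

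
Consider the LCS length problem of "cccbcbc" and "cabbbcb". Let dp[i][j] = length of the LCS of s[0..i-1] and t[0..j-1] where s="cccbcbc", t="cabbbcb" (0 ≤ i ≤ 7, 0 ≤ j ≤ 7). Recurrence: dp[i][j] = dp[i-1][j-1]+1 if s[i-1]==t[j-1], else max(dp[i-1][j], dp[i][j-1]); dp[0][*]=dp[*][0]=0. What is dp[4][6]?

   ''  c  a  b  b  b  c  b
''  0  0  0  0  0  0  0  0
 c  0  1  1  1  1  1  1  1
 c  0  1  1  1  1  1  2  2
 c  0  1  1  1  1  1  2  2
 b  0  1  1  2  2  2  2  3
 c  0  1  1  2  2  2  3  3
 b  0  1  1  2  3  3  3  4
 c  0  1  1  2  3  3  4  4

2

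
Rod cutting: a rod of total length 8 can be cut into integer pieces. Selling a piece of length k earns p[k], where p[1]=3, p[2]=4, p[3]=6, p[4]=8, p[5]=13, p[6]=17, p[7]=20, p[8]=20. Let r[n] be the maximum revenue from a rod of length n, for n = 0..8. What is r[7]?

   n    0    1    2    3    4    5    6    7    8
r[n]    0    3    6    9   12   15   18   21   24

21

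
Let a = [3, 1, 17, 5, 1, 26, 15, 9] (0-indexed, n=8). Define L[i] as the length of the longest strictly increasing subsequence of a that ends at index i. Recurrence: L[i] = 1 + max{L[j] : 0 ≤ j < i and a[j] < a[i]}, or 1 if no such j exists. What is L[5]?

3

   i    0    1    2    3    4    5    6    7
a[i]    3    1   17    5    1   26   15    9
L[i]    1    1    2    2    1    3    3    3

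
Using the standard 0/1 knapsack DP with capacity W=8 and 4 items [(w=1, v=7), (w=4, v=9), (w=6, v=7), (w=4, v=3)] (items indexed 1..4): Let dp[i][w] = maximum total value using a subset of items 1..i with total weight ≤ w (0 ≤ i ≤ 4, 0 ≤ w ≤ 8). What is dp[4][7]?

i\w   0   1   2   3   4   5   6   7   8
  0   0   0   0   0   0   0   0   0   0
  1   0   7   7   7   7   7   7   7   7
  2   0   7   7   7   9  16  16  16  16
  3   0   7   7   7   9  16  16  16  16
  4   0   7   7   7   9  16  16  16  16

16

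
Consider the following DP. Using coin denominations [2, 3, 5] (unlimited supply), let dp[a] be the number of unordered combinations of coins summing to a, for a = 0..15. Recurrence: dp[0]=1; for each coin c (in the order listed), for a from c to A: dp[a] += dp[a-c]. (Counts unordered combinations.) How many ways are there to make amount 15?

after  coin     0     1     2     3     4     5     6     7     8     9    10    11    12    13    14    15
          2     1     0     1     0     1     0     1     0     1     0     1     0     1     0     1     0
          3     1     0     1     1     1     1     2     1     2     2     2     2     3     2     3     3
          5     1     0     1     1     1     2     2     2     3     3     4     4     5     5     6     7

7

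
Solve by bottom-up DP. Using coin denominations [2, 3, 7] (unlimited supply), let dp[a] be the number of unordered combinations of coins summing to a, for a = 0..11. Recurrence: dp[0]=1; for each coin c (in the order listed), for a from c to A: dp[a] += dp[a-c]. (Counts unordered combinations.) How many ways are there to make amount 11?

after  coin     0     1     2     3     4     5     6     7     8     9    10    11
          2     1     0     1     0     1     0     1     0     1     0     1     0
          3     1     0     1     1     1     1     2     1     2     2     2     2
          7     1     0     1     1     1     1     2     2     2     3     3     3

3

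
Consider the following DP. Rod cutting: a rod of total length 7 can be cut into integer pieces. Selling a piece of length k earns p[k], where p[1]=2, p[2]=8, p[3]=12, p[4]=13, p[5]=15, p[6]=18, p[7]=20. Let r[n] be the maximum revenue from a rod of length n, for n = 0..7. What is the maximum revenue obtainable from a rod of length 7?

   n    0    1    2    3    4    5    6    7
r[n]    0    2    8   12   16   20   24   28

28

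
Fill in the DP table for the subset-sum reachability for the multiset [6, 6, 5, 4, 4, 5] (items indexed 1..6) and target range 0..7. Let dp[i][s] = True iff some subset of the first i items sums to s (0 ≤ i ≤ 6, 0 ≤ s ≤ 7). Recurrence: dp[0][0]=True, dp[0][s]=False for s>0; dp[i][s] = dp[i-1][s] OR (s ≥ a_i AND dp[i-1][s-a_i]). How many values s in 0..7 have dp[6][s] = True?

4

i\s   0   1   2   3   4   5   6   7
  0   T   F   F   F   F   F   F   F
  1   T   F   F   F   F   F   T   F
  2   T   F   F   F   F   F   T   F
  3   T   F   F   F   F   T   T   F
  4   T   F   F   F   T   T   T   F
  5   T   F   F   F   T   T   T   F
  6   T   F   F   F   T   T   T   F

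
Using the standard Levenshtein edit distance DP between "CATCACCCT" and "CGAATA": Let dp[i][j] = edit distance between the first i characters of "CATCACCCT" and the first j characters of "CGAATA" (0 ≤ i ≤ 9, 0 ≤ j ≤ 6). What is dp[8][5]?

6

   ''  C  G  A  A  T  A
''  0  1  2  3  4  5  6
 C  1  0  1  2  3  4  5
 A  2  1  1  1  2  3  4
 T  3  2  2  2  2  2  3
 C  4  3  3  3  3  3  3
 A  5  4  4  3  3  4  3
 C  6  5  5  4  4  4  4
 C  7  6  6  5  5  5  5
 C  8  7  7  6  6  6  6
 T  9  8  8  7  7  6  7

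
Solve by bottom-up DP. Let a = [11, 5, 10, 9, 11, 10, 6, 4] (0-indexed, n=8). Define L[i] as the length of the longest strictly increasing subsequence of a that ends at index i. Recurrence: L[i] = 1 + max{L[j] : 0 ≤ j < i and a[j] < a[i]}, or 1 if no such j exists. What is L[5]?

   i    0    1    2    3    4    5    6    7
a[i]   11    5   10    9   11   10    6    4
L[i]    1    1    2    2    3    3    2    1

3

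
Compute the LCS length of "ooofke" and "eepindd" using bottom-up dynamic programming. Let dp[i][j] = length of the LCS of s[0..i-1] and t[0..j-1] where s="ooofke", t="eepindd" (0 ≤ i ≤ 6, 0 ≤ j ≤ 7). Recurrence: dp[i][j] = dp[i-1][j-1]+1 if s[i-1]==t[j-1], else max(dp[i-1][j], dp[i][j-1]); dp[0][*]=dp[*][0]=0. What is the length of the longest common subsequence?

1

   ''  e  e  p  i  n  d  d
''  0  0  0  0  0  0  0  0
 o  0  0  0  0  0  0  0  0
 o  0  0  0  0  0  0  0  0
 o  0  0  0  0  0  0  0  0
 f  0  0  0  0  0  0  0  0
 k  0  0  0  0  0  0  0  0
 e  0  1  1  1  1  1  1  1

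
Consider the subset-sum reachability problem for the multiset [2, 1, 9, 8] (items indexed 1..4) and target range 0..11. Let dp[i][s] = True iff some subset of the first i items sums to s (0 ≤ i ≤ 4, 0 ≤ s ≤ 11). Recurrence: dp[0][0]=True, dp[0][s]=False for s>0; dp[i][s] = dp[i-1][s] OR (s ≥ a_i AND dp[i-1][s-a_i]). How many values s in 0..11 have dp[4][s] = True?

8

i\s   0   1   2   3   4   5   6   7   8   9  10  11
  0   T   F   F   F   F   F   F   F   F   F   F   F
  1   T   F   T   F   F   F   F   F   F   F   F   F
  2   T   T   T   T   F   F   F   F   F   F   F   F
  3   T   T   T   T   F   F   F   F   F   T   T   T
  4   T   T   T   T   F   F   F   F   T   T   T   T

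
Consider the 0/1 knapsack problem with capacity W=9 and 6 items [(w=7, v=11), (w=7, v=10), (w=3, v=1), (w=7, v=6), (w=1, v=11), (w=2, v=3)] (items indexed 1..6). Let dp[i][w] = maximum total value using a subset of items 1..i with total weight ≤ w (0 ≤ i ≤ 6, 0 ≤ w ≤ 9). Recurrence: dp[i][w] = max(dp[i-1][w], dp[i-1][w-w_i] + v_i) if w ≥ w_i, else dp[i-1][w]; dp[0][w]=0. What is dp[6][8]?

i\w   0   1   2   3   4   5   6   7   8   9
  0   0   0   0   0   0   0   0   0   0   0
  1   0   0   0   0   0   0   0  11  11  11
  2   0   0   0   0   0   0   0  11  11  11
  3   0   0   0   1   1   1   1  11  11  11
  4   0   0   0   1   1   1   1  11  11  11
  5   0  11  11  11  12  12  12  12  22  22
  6   0  11  11  14  14  14  15  15  22  22

22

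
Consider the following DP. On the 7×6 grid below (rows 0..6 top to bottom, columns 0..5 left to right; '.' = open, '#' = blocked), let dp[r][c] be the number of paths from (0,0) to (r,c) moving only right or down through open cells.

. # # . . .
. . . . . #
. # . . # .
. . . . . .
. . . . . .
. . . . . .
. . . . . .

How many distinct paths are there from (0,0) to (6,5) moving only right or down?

96

r\c   0   1   2   3   4   5
  0   1   0   0   0   0   0
  1   1   1   1   1   1   0
  2   1   0   1   2   0   0
  3   1   1   2   4   4   4
  4   1   2   4   8  12  16
  5   1   3   7  15  27  43
  6   1   4  11  26  53  96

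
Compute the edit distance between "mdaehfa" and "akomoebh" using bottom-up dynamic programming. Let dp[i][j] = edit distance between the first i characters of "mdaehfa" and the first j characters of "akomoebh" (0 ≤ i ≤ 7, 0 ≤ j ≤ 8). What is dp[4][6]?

   ''  a  k  o  m  o  e  b  h
''  0  1  2  3  4  5  6  7  8
 m  1  1  2  3  3  4  5  6  7
 d  2  2  2  3  4  4  5  6  7
 a  3  2  3  3  4  5  5  6  7
 e  4  3  3  4  4  5  5  6  7
 h  5  4  4  4  5  5  6  6  6
 f  6  5  5  5  5  6  6  7  7
 a  7  6  6  6  6  6  7  7  8

5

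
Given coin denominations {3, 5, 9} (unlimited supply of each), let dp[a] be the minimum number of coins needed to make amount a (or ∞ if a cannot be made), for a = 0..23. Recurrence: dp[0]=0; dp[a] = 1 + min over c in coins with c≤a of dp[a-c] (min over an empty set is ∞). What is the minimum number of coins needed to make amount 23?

 a  0  1  2  3  4  5  6  7  8  9 10 11 12 13 14 15 16 17 18 19 20 21 22 23
dp  0  -  -  1  -  1  2  -  2  1  2  3  2  3  2  3  4  3  2  3  4  3  4  3
(- denotes ∞ / unreachable)

3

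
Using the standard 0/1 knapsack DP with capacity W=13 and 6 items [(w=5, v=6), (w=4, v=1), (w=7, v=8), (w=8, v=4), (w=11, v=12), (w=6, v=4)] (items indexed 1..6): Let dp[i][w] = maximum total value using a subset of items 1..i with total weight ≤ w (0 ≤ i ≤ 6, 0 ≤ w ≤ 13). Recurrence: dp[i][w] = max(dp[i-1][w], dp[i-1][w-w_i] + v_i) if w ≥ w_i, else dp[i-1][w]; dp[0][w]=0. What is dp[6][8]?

8

i\w   0   1   2   3   4   5   6   7   8   9  10  11  12  13
  0   0   0   0   0   0   0   0   0   0   0   0   0   0   0
  1   0   0   0   0   0   6   6   6   6   6   6   6   6   6
  2   0   0   0   0   1   6   6   6   6   7   7   7   7   7
  3   0   0   0   0   1   6   6   8   8   8   8   9  14  14
  4   0   0   0   0   1   6   6   8   8   8   8   9  14  14
  5   0   0   0   0   1   6   6   8   8   8   8  12  14  14
  6   0   0   0   0   1   6   6   8   8   8   8  12  14  14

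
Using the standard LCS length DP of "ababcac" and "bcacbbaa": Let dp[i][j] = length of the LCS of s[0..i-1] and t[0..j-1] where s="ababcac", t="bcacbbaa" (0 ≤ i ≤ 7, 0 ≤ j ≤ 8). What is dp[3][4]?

2

   ''  b  c  a  c  b  b  a  a
''  0  0  0  0  0  0  0  0  0
 a  0  0  0  1  1  1  1  1  1
 b  0  1  1  1  1  2  2  2  2
 a  0  1  1  2  2  2  2  3  3
 b  0  1  1  2  2  3  3  3  3
 c  0  1  2  2  3  3  3  3  3
 a  0  1  2  3  3  3  3  4  4
 c  0  1  2  3  4  4  4  4  4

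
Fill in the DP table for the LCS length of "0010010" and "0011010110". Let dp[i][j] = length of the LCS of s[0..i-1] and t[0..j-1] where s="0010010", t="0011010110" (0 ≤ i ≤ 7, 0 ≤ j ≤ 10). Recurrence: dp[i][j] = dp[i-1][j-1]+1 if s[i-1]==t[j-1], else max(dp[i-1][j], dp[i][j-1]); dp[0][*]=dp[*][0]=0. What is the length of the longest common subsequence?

   ''  0  0  1  1  0  1  0  1  1  0
''  0  0  0  0  0  0  0  0  0  0  0
 0  0  1  1  1  1  1  1  1  1  1  1
 0  0  1  2  2  2  2  2  2  2  2  2
 1  0  1  2  3  3  3  3  3  3  3  3
 0  0  1  2  3  3  4  4  4  4  4  4
 0  0  1  2  3  3  4  4  5  5  5  5
 1  0  1  2  3  4  4  5  5  6  6  6
 0  0  1  2  3  4  5  5  6  6  6  7

7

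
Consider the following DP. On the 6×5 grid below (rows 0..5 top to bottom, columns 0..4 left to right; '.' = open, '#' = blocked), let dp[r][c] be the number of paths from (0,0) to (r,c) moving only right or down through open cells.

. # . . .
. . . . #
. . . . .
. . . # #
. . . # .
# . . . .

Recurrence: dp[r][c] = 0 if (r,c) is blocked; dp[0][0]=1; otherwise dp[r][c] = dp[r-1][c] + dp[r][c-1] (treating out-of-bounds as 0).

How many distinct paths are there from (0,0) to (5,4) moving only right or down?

r\c   0   1   2   3   4
  0   1   0   0   0   0
  1   1   1   1   1   0
  2   1   2   3   4   4
  3   1   3   6   0   0
  4   1   4  10   0   0
  5   0   4  14  14  14

14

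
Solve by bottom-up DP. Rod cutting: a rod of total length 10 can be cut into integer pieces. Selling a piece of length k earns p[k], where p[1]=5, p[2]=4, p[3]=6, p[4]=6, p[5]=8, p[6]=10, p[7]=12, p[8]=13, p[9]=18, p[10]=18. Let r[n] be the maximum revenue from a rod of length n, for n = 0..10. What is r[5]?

25

   n    0    1    2    3    4    5    6    7    8    9   10
r[n]    0    5   10   15   20   25   30   35   40   45   50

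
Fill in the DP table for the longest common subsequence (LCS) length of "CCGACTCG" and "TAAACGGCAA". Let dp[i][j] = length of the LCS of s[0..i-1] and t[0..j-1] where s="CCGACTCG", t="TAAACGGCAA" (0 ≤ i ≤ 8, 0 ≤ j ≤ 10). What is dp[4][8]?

2

   ''  T  A  A  A  C  G  G  C  A  A
''  0  0  0  0  0  0  0  0  0  0  0
 C  0  0  0  0  0  1  1  1  1  1  1
 C  0  0  0  0  0  1  1  1  2  2  2
 G  0  0  0  0  0  1  2  2  2  2  2
 A  0  0  1  1  1  1  2  2  2  3  3
 C  0  0  1  1  1  2  2  2  3  3  3
 T  0  1  1  1  1  2  2  2  3  3  3
 C  0  1  1  1  1  2  2  2  3  3  3
 G  0  1  1  1  1  2  3  3  3  3  3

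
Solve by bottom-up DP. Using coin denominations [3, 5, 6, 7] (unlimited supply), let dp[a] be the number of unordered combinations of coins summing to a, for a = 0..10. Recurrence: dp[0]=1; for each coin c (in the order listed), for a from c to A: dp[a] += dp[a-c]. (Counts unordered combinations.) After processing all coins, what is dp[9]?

after  coin     0     1     2     3     4     5     6     7     8     9    10
          3     1     0     0     1     0     0     1     0     0     1     0
          5     1     0     0     1     0     1     1     0     1     1     1
          6     1     0     0     1     0     1     2     0     1     2     1
          7     1     0     0     1     0     1     2     1     1     2     2

2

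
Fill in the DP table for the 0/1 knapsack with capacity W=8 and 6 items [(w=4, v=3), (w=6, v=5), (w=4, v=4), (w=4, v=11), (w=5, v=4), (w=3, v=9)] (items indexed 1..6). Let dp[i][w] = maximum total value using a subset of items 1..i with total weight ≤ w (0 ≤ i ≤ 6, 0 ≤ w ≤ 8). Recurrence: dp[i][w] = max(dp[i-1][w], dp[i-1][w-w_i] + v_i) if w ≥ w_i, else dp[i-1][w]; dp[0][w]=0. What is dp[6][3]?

i\w   0   1   2   3   4   5   6   7   8
  0   0   0   0   0   0   0   0   0   0
  1   0   0   0   0   3   3   3   3   3
  2   0   0   0   0   3   3   5   5   5
  3   0   0   0   0   4   4   5   5   7
  4   0   0   0   0  11  11  11  11  15
  5   0   0   0   0  11  11  11  11  15
  6   0   0   0   9  11  11  11  20  20

9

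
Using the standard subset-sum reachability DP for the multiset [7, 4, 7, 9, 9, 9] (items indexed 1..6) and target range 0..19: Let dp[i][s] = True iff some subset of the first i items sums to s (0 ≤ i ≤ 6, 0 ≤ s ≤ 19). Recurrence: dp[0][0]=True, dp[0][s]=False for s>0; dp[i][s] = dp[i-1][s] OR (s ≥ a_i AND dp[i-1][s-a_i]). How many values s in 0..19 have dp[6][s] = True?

9

i\s   0   1   2   3   4   5   6   7   8   9  10  11  12  13  14  15  16  17  18  19
  0   T   F   F   F   F   F   F   F   F   F   F   F   F   F   F   F   F   F   F   F
  1   T   F   F   F   F   F   F   T   F   F   F   F   F   F   F   F   F   F   F   F
  2   T   F   F   F   T   F   F   T   F   F   F   T   F   F   F   F   F   F   F   F
  3   T   F   F   F   T   F   F   T   F   F   F   T   F   F   T   F   F   F   T   F
  4   T   F   F   F   T   F   F   T   F   T   F   T   F   T   T   F   T   F   T   F
  5   T   F   F   F   T   F   F   T   F   T   F   T   F   T   T   F   T   F   T   F
  6   T   F   F   F   T   F   F   T   F   T   F   T   F   T   T   F   T   F   T   F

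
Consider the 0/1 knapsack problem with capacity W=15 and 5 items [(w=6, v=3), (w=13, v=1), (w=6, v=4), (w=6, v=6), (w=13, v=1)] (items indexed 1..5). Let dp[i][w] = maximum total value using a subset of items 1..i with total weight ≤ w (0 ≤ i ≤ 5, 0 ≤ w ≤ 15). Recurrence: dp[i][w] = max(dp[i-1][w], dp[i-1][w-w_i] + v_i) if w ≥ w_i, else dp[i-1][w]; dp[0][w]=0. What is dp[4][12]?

i\w   0   1   2   3   4   5   6   7   8   9  10  11  12  13  14  15
  0   0   0   0   0   0   0   0   0   0   0   0   0   0   0   0   0
  1   0   0   0   0   0   0   3   3   3   3   3   3   3   3   3   3
  2   0   0   0   0   0   0   3   3   3   3   3   3   3   3   3   3
  3   0   0   0   0   0   0   4   4   4   4   4   4   7   7   7   7
  4   0   0   0   0   0   0   6   6   6   6   6   6  10  10  10  10
  5   0   0   0   0   0   0   6   6   6   6   6   6  10  10  10  10

10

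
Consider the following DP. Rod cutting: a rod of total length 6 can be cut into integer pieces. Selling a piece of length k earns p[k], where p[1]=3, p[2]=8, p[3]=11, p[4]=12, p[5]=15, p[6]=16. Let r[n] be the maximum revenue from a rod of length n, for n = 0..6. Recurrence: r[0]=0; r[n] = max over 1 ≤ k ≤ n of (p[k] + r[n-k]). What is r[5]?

19

   n    0    1    2    3    4    5    6
r[n]    0    3    8   11   16   19   24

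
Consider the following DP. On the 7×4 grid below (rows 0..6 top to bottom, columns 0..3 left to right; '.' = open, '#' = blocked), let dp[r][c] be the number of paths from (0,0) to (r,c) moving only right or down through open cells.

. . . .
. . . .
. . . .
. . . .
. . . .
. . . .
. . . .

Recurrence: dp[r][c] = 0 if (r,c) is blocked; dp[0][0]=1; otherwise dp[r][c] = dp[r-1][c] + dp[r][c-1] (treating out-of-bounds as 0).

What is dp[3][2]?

10

r\c   0   1   2   3
  0   1   1   1   1
  1   1   2   3   4
  2   1   3   6  10
  3   1   4  10  20
  4   1   5  15  35
  5   1   6  21  56
  6   1   7  28  84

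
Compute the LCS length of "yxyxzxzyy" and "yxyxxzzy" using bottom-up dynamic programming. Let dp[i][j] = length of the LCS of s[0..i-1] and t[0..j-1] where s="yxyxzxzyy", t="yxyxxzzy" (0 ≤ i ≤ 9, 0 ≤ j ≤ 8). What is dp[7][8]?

   ''  y  x  y  x  x  z  z  y
''  0  0  0  0  0  0  0  0  0
 y  0  1  1  1  1  1  1  1  1
 x  0  1  2  2  2  2  2  2  2
 y  0  1  2  3  3  3  3  3  3
 x  0  1  2  3  4  4  4  4  4
 z  0  1  2  3  4  4  5  5  5
 x  0  1  2  3  4  5  5  5  5
 z  0  1  2  3  4  5  6  6  6
 y  0  1  2  3  4  5  6  6  7
 y  0  1  2  3  4  5  6  6  7

6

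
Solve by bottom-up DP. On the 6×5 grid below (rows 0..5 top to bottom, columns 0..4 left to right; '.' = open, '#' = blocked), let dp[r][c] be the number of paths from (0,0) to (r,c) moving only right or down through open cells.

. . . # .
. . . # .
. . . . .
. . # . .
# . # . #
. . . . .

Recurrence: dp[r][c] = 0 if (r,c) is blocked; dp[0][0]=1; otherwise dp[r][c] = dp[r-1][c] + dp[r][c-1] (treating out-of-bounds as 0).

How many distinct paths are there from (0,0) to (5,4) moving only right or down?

10

r\c   0   1   2   3   4
  0   1   1   1   0   0
  1   1   2   3   0   0
  2   1   3   6   6   6
  3   1   4   0   6  12
  4   0   4   0   6   0
  5   0   4   4  10  10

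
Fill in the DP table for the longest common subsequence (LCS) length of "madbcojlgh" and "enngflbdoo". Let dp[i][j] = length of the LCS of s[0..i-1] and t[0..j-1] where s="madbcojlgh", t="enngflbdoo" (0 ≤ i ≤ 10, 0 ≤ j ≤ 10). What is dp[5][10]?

   ''  e  n  n  g  f  l  b  d  o  o
''  0  0  0  0  0  0  0  0  0  0  0
 m  0  0  0  0  0  0  0  0  0  0  0
 a  0  0  0  0  0  0  0  0  0  0  0
 d  0  0  0  0  0  0  0  0  1  1  1
 b  0  0  0  0  0  0  0  1  1  1  1
 c  0  0  0  0  0  0  0  1  1  1  1
 o  0  0  0  0  0  0  0  1  1  2  2
 j  0  0  0  0  0  0  0  1  1  2  2
 l  0  0  0  0  0  0  1  1  1  2  2
 g  0  0  0  0  1  1  1  1  1  2  2
 h  0  0  0  0  1  1  1  1  1  2  2

1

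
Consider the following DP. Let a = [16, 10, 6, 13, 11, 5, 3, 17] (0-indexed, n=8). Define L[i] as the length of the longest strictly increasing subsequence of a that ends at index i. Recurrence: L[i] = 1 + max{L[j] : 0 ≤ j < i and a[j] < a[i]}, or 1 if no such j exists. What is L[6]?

1

   i    0    1    2    3    4    5    6    7
a[i]   16   10    6   13   11    5    3   17
L[i]    1    1    1    2    2    1    1    3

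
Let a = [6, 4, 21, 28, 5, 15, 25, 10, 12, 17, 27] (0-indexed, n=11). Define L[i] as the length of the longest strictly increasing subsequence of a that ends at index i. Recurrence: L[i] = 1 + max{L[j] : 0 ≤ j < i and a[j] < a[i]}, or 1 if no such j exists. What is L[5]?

   i    0    1    2    3    4    5    6    7    8    9   10
a[i]    6    4   21   28    5   15   25   10   12   17   27
L[i]    1    1    2    3    2    3    4    3    4    5    6

3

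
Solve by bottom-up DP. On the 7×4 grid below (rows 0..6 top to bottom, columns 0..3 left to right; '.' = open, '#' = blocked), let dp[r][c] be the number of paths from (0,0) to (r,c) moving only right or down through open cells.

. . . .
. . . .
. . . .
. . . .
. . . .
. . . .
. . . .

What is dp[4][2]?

15

r\c   0   1   2   3
  0   1   1   1   1
  1   1   2   3   4
  2   1   3   6  10
  3   1   4  10  20
  4   1   5  15  35
  5   1   6  21  56
  6   1   7  28  84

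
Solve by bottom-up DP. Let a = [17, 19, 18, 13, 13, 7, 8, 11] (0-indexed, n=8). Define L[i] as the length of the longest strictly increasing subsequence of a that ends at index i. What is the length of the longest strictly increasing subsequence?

   i    0    1    2    3    4    5    6    7
a[i]   17   19   18   13   13    7    8   11
L[i]    1    2    2    1    1    1    2    3

3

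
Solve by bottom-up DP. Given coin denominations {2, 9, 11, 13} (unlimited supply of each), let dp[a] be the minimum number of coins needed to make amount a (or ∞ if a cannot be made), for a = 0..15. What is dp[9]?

1

 a  0  1  2  3  4  5  6  7  8  9 10 11 12 13 14 15
dp  0  -  1  -  2  -  3  -  4  1  5  1  6  1  7  2
(- denotes ∞ / unreachable)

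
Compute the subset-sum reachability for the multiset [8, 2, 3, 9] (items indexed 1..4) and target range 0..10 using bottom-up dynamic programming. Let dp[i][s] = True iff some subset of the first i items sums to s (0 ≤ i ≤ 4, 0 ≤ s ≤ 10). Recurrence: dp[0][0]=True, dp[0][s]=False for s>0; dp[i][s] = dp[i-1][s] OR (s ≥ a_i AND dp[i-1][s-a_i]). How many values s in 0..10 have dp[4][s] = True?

7

i\s   0   1   2   3   4   5   6   7   8   9  10
  0   T   F   F   F   F   F   F   F   F   F   F
  1   T   F   F   F   F   F   F   F   T   F   F
  2   T   F   T   F   F   F   F   F   T   F   T
  3   T   F   T   T   F   T   F   F   T   F   T
  4   T   F   T   T   F   T   F   F   T   T   T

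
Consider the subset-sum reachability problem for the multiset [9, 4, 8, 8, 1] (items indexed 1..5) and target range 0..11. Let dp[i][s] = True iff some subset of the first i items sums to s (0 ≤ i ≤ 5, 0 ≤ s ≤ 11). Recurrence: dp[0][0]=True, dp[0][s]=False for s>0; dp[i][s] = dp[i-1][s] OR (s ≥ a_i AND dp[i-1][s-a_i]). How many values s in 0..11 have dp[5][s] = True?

i\s   0   1   2   3   4   5   6   7   8   9  10  11
  0   T   F   F   F   F   F   F   F   F   F   F   F
  1   T   F   F   F   F   F   F   F   F   T   F   F
  2   T   F   F   F   T   F   F   F   F   T   F   F
  3   T   F   F   F   T   F   F   F   T   T   F   F
  4   T   F   F   F   T   F   F   F   T   T   F   F
  5   T   T   F   F   T   T   F   F   T   T   T   F

7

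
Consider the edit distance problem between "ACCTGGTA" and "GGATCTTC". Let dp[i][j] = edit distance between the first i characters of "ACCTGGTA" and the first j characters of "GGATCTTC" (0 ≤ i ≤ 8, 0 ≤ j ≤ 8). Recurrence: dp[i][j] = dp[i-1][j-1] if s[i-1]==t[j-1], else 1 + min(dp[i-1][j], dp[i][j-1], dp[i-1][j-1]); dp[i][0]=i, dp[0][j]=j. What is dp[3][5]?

   ''  G  G  A  T  C  T  T  C
''  0  1  2  3  4  5  6  7  8
 A  1  1  2  2  3  4  5  6  7
 C  2  2  2  3  3  3  4  5  6
 C  3  3  3  3  4  3  4  5  5
 T  4  4  4  4  3  4  3  4  5
 G  5  4  4  5  4  4  4  4  5
 G  6  5  4  5  5  5  5  5  5
 T  7  6  5  5  5  6  5  5  6
 A  8  7  6  5  6  6  6  6  6

3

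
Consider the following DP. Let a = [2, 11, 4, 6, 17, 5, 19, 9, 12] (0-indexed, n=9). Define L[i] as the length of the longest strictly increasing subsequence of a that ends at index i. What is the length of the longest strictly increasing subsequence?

5

   i    0    1    2    3    4    5    6    7    8
a[i]    2   11    4    6   17    5   19    9   12
L[i]    1    2    2    3    4    3    5    4    5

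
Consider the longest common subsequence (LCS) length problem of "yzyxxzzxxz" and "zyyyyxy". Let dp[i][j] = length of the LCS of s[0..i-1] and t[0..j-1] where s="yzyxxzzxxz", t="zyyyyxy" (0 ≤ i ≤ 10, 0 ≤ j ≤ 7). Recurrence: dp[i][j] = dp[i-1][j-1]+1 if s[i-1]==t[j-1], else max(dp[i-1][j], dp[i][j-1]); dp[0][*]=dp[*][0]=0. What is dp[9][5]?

   ''  z  y  y  y  y  x  y
''  0  0  0  0  0  0  0  0
 y  0  0  1  1  1  1  1  1
 z  0  1  1  1  1  1  1  1
 y  0  1  2  2  2  2  2  2
 x  0  1  2  2  2  2  3  3
 x  0  1  2  2  2  2  3  3
 z  0  1  2  2  2  2  3  3
 z  0  1  2  2  2  2  3  3
 x  0  1  2  2  2  2  3  3
 x  0  1  2  2  2  2  3  3
 z  0  1  2  2  2  2  3  3

2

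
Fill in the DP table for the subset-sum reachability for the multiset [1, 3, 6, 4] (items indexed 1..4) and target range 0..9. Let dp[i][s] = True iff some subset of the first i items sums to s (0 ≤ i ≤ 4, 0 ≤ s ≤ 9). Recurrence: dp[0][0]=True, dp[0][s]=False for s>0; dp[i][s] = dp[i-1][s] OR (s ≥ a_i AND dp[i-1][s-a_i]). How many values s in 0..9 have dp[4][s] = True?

9

i\s   0   1   2   3   4   5   6   7   8   9
  0   T   F   F   F   F   F   F   F   F   F
  1   T   T   F   F   F   F   F   F   F   F
  2   T   T   F   T   T   F   F   F   F   F
  3   T   T   F   T   T   F   T   T   F   T
  4   T   T   F   T   T   T   T   T   T   T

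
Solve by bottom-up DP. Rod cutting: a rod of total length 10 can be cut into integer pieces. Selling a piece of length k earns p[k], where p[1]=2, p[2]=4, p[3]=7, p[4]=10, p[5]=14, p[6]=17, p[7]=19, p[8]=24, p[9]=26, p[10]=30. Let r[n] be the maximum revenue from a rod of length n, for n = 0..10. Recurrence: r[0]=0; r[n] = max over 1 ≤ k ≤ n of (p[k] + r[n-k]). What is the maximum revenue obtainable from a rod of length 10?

   n    0    1    2    3    4    5    6    7    8    9   10
r[n]    0    2    4    7   10   14   17   19   24   26   30

30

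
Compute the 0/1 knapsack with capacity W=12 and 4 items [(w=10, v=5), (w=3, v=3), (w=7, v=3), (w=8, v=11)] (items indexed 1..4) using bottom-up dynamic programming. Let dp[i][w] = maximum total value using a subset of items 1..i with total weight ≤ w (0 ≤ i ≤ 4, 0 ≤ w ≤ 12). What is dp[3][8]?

3

i\w   0   1   2   3   4   5   6   7   8   9  10  11  12
  0   0   0   0   0   0   0   0   0   0   0   0   0   0
  1   0   0   0   0   0   0   0   0   0   0   5   5   5
  2   0   0   0   3   3   3   3   3   3   3   5   5   5
  3   0   0   0   3   3   3   3   3   3   3   6   6   6
  4   0   0   0   3   3   3   3   3  11  11  11  14  14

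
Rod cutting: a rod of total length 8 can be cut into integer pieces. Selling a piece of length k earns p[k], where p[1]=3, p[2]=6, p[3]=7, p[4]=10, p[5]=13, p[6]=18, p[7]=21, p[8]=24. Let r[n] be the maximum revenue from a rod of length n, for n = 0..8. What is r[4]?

   n    0    1    2    3    4    5    6    7    8
r[n]    0    3    6    9   12   15   18   21   24

12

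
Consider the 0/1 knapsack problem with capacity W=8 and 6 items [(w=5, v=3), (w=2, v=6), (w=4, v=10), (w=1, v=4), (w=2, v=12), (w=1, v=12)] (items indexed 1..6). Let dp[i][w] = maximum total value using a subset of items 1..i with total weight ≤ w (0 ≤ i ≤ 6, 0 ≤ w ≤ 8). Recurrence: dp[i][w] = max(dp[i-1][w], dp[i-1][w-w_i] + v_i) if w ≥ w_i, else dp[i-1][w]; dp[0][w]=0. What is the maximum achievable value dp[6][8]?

i\w   0   1   2   3   4   5   6   7   8
  0   0   0   0   0   0   0   0   0   0
  1   0   0   0   0   0   3   3   3   3
  2   0   0   6   6   6   6   6   9   9
  3   0   0   6   6  10  10  16  16  16
  4   0   4   6  10  10  14  16  20  20
  5   0   4  12  16  18  22  22  26  28
  6   0  12  16  24  28  30  34  34  38

38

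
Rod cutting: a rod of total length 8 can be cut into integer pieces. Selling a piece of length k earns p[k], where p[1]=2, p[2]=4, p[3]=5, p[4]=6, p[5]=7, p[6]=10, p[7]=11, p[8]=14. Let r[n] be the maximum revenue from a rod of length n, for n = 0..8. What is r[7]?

14

   n    0    1    2    3    4    5    6    7    8
r[n]    0    2    4    6    8   10   12   14   16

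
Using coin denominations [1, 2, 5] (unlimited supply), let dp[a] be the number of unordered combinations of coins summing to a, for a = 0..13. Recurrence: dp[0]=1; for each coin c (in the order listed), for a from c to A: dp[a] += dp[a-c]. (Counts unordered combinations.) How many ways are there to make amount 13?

after  coin     0     1     2     3     4     5     6     7     8     9    10    11    12    13
          1     1     1     1     1     1     1     1     1     1     1     1     1     1     1
          2     1     1     2     2     3     3     4     4     5     5     6     6     7     7
          5     1     1     2     2     3     4     5     6     7     8    10    11    13    14

14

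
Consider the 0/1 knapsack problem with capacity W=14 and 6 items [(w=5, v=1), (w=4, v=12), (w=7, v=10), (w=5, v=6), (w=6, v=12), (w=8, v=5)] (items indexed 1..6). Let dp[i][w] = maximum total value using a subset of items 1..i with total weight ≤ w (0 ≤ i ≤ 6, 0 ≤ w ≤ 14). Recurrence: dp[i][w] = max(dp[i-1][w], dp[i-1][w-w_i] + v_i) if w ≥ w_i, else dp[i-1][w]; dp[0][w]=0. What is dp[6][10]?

24

i\w   0   1   2   3   4   5   6   7   8   9  10  11  12  13  14
  0   0   0   0   0   0   0   0   0   0   0   0   0   0   0   0
  1   0   0   0   0   0   1   1   1   1   1   1   1   1   1   1
  2   0   0   0   0  12  12  12  12  12  13  13  13  13  13  13
  3   0   0   0   0  12  12  12  12  12  13  13  22  22  22  22
  4   0   0   0   0  12  12  12  12  12  18  18  22  22  22  22
  5   0   0   0   0  12  12  12  12  12  18  24  24  24  24  24
  6   0   0   0   0  12  12  12  12  12  18  24  24  24  24  24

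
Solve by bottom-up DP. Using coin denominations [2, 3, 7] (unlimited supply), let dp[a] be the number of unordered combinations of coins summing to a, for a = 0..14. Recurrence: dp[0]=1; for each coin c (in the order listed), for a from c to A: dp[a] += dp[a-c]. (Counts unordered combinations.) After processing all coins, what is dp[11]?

after  coin     0     1     2     3     4     5     6     7     8     9    10    11    12    13    14
          2     1     0     1     0     1     0     1     0     1     0     1     0     1     0     1
          3     1     0     1     1     1     1     2     1     2     2     2     2     3     2     3
          7     1     0     1     1     1     1     2     2     2     3     3     3     4     4     5

3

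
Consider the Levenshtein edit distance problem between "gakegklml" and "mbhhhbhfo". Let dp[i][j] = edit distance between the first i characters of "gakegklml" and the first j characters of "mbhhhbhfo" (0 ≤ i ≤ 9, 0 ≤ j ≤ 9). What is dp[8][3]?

8

   ''  m  b  h  h  h  b  h  f  o
''  0  1  2  3  4  5  6  7  8  9
 g  1  1  2  3  4  5  6  7  8  9
 a  2  2  2  3  4  5  6  7  8  9
 k  3  3  3  3  4  5  6  7  8  9
 e  4  4  4  4  4  5  6  7  8  9
 g  5  5  5  5  5  5  6  7  8  9
 k  6  6  6  6  6  6  6  7  8  9
 l  7  7  7  7  7  7  7  7  8  9
 m  8  7  8  8  8  8  8  8  8  9
 l  9  8  8  9  9  9  9  9  9  9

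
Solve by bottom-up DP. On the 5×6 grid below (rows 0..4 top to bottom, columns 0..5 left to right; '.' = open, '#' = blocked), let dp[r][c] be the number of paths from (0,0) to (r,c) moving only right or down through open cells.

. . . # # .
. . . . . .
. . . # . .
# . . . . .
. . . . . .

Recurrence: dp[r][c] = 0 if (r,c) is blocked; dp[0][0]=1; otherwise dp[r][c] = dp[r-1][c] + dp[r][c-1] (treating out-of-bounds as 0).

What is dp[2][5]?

6

r\c   0   1   2   3   4   5
  0   1   1   1   0   0   0
  1   1   2   3   3   3   3
  2   1   3   6   0   3   6
  3   0   3   9   9  12  18
  4   0   3  12  21  33  51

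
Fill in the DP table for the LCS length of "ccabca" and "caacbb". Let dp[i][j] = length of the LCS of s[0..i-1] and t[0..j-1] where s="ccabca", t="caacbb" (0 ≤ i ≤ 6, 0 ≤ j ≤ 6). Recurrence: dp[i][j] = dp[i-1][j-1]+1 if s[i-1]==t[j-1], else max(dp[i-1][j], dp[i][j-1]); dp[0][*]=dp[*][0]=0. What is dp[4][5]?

   ''  c  a  a  c  b  b
''  0  0  0  0  0  0  0
 c  0  1  1  1  1  1  1
 c  0  1  1  1  2  2  2
 a  0  1  2  2  2  2  2
 b  0  1  2  2  2  3  3
 c  0  1  2  2  3  3  3
 a  0  1  2  3  3  3  3

3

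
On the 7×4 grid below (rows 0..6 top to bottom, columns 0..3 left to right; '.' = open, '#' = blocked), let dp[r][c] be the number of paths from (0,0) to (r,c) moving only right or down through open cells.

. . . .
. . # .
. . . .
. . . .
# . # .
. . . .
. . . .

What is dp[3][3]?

r\c   0   1   2   3
  0   1   1   1   1
  1   1   2   0   1
  2   1   3   3   4
  3   1   4   7  11
  4   0   4   0  11
  5   0   4   4  15
  6   0   4   8  23

11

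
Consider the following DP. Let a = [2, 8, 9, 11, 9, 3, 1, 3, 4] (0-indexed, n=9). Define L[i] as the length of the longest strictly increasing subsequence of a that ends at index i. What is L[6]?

   i    0    1    2    3    4    5    6    7    8
a[i]    2    8    9   11    9    3    1    3    4
L[i]    1    2    3    4    3    2    1    2    3

1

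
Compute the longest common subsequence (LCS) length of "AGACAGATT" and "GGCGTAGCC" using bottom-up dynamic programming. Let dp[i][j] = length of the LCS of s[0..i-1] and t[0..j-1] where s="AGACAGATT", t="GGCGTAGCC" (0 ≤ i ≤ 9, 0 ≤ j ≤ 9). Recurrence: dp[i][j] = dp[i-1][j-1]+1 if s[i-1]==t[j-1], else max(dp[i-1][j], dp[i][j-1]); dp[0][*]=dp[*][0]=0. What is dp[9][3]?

   ''  G  G  C  G  T  A  G  C  C
''  0  0  0  0  0  0  0  0  0  0
 A  0  0  0  0  0  0  1  1  1  1
 G  0  1  1  1  1  1  1  2  2  2
 A  0  1  1  1  1  1  2  2  2  2
 C  0  1  1  2  2  2  2  2  3  3
 A  0  1  1  2  2  2  3  3  3  3
 G  0  1  2  2  3  3  3  4  4  4
 A  0  1  2  2  3  3  4  4  4  4
 T  0  1  2  2  3  4  4  4  4  4
 T  0  1  2  2  3  4  4  4  4  4

2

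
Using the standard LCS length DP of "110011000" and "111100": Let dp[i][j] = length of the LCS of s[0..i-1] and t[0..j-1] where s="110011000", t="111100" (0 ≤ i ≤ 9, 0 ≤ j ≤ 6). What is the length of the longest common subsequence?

   ''  1  1  1  1  0  0
''  0  0  0  0  0  0  0
 1  0  1  1  1  1  1  1
 1  0  1  2  2  2  2  2
 0  0  1  2  2  2  3  3
 0  0  1  2  2  2  3  4
 1  0  1  2  3  3  3  4
 1  0  1  2  3  4  4  4
 0  0  1  2  3  4  5  5
 0  0  1  2  3  4  5  6
 0  0  1  2  3  4  5  6

6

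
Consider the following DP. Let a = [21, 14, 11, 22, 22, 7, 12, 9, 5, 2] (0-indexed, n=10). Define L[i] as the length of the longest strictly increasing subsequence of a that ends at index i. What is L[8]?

   i    0    1    2    3    4    5    6    7    8    9
a[i]   21   14   11   22   22    7   12    9    5    2
L[i]    1    1    1    2    2    1    2    2    1    1

1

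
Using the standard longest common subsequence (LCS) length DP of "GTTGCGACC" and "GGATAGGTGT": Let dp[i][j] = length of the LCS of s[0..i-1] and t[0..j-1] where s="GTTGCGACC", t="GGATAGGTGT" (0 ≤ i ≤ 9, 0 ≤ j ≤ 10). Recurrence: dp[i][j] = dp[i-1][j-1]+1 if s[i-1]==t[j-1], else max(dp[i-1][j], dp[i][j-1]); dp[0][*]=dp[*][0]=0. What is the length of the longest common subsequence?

4

   ''  G  G  A  T  A  G  G  T  G  T
''  0  0  0  0  0  0  0  0  0  0  0
 G  0  1  1  1  1  1  1  1  1  1  1
 T  0  1  1  1  2  2  2  2  2  2  2
 T  0  1  1  1  2  2  2  2  3  3  3
 G  0  1  2  2  2  2  3  3  3  4  4
 C  0  1  2  2  2  2  3  3  3  4  4
 G  0  1  2  2  2  2  3  4  4  4  4
 A  0  1  2  3  3  3  3  4  4  4  4
 C  0  1  2  3  3  3  3  4  4  4  4
 C  0  1  2  3  3  3  3  4  4  4  4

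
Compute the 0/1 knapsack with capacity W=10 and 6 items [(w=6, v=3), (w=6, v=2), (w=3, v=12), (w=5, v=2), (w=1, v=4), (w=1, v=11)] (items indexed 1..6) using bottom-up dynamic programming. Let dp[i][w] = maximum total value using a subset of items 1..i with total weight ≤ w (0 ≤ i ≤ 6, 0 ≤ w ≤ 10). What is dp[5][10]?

i\w   0   1   2   3   4   5   6   7   8   9  10
  0   0   0   0   0   0   0   0   0   0   0   0
  1   0   0   0   0   0   0   3   3   3   3   3
  2   0   0   0   0   0   0   3   3   3   3   3
  3   0   0   0  12  12  12  12  12  12  15  15
  4   0   0   0  12  12  12  12  12  14  15  15
  5   0   4   4  12  16  16  16  16  16  18  19
  6   0  11  15  15  23  27  27  27  27  27  29

19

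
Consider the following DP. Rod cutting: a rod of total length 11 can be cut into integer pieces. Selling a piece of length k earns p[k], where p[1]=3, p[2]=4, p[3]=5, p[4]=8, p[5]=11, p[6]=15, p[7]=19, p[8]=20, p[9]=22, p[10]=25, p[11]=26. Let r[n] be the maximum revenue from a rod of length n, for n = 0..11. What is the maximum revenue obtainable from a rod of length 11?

   n    0    1    2    3    4    5    6    7    8    9   10   11
r[n]    0    3    6    9   12   15   18   21   24   27   30   33

33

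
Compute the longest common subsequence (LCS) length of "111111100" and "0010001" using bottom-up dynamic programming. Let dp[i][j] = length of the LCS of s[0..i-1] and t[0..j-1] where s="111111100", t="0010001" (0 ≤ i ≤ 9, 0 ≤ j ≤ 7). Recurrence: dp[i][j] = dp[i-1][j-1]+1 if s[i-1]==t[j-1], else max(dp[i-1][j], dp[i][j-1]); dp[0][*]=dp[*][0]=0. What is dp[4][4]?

1

   ''  0  0  1  0  0  0  1
''  0  0  0  0  0  0  0  0
 1  0  0  0  1  1  1  1  1
 1  0  0  0  1  1  1  1  2
 1  0  0  0  1  1  1  1  2
 1  0  0  0  1  1  1  1  2
 1  0  0  0  1  1  1  1  2
 1  0  0  0  1  1  1  1  2
 1  0  0  0  1  1  1  1  2
 0  0  1  1  1  2  2  2  2
 0  0  1  2  2  2  3  3  3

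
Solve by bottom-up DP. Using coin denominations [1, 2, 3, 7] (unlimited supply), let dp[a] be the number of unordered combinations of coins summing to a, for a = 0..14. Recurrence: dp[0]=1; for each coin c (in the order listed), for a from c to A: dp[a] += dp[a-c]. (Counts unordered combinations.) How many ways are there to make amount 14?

after  coin     0     1     2     3     4     5     6     7     8     9    10    11    12    13    14
          1     1     1     1     1     1     1     1     1     1     1     1     1     1     1     1
          2     1     1     2     2     3     3     4     4     5     5     6     6     7     7     8
          3     1     1     2     3     4     5     7     8    10    12    14    16    19    21    24
          7     1     1     2     3     4     5     7     9    11    14    17    20    24    28    33

33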